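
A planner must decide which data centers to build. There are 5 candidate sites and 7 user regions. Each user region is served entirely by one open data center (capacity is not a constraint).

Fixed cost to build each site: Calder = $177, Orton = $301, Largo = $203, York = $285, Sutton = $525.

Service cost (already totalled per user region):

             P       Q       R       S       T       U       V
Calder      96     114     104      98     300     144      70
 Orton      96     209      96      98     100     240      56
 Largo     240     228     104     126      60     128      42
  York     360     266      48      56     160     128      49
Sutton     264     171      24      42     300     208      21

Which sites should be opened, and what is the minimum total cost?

For any fixed open set, each user region goes to its cheapest open site; total = fixed + service.
{Calder, Largo}: P→Calder 96, Q→Calder 114, R→Calder 104, S→Calder 98, T→Largo 60, U→Largo 128, V→Largo 42. Service 642; fixed 380; total 1022.
{Calder}: P→Calder 96, Q→Calder 114, R→Calder 104, S→Calder 98, T→Calder 300, U→Calder 144, V→Calder 70. Service 926; fixed 177; total 1103.
{Calder, York}: P→Calder 96, Q→Calder 114, R→York 48, S→York 56, T→York 160, U→York 128, V→York 49. Service 651; fixed 462; total 1113.
{Calder, Orton, Largo, York, Sutton}: service 485 + fixed 1491 = 1976
No other subset beats 1022.

Open Calder and Largo; minimum total cost 1022.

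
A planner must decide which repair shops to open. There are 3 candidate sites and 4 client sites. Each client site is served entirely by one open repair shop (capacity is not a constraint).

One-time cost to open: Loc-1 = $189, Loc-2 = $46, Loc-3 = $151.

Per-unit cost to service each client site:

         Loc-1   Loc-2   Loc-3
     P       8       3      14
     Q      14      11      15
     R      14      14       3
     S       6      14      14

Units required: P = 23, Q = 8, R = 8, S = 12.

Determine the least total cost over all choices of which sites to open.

Minimum total cost: 483

For any fixed open set, each client site goes to its cheapest open site; total = fixed + service.
{Loc-2}: P→Loc-2 3·23=69, Q→Loc-2 11·8=88, R→Loc-2 14·8=112, S→Loc-2 14·12=168. Service 437; fixed 46; total 483.
{Loc-2, Loc-3}: P→Loc-2 3·23=69, Q→Loc-2 11·8=88, R→Loc-3 3·8=24, S→Loc-2 14·12=168. Service 349; fixed 197; total 546.
{Loc-1, Loc-2}: P→Loc-2 3·23=69, Q→Loc-2 11·8=88, R→Loc-1 14·8=112, S→Loc-1 6·12=72. Service 341; fixed 235; total 576.
{Loc-1, Loc-2, Loc-3}: P→Loc-2 3·23=69, Q→Loc-2 11·8=88, R→Loc-3 3·8=24, S→Loc-1 6·12=72. Service 253; fixed 386; total 639.
No other subset beats 483.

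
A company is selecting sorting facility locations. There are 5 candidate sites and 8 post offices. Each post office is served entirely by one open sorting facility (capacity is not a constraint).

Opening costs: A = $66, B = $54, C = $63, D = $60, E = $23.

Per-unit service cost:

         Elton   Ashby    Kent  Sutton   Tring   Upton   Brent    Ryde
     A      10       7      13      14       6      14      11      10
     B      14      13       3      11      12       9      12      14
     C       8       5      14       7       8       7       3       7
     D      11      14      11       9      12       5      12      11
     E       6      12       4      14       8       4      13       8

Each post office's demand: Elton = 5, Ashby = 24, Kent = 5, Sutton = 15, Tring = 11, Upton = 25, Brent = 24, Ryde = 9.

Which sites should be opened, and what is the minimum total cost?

For any fixed open set, each post office goes to its cheapest open site; total = fixed + service.
{C, E}: Elton→E 6·5=30, Ashby→C 5·24=120, Kent→E 4·5=20, Sutton→C 7·15=105, Tring→C 8·11=88, Upton→E 4·25=100, Brent→C 3·24=72, Ryde→C 7·9=63. Service 598; fixed 86; total 684.
{A, C, E}: service 576 + fixed 152 = 728
{B, C, E}: service 593 + fixed 140 = 733
{A, B, C, D, E}: service 571 + fixed 266 = 837
No other subset beats 684.

Open C and E; minimum total cost 684.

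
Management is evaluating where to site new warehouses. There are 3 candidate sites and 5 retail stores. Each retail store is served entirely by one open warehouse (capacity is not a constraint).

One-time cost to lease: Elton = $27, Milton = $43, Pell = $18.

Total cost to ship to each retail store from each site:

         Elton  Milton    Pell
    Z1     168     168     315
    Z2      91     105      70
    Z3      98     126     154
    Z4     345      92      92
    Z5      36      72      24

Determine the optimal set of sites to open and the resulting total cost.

For any fixed open set, each retail store goes to its cheapest open site; total = fixed + service.
{Elton, Pell}: Z1→Elton 168, Z2→Pell 70, Z3→Elton 98, Z4→Pell 92, Z5→Pell 24. Service 452; fixed 45; total 497.
{Elton, Milton, Pell}: service 452 + fixed 88 = 540
{Milton, Pell}: service 480 + fixed 61 = 541
{Pell}: Z1→Pell 315, Z2→Pell 70, Z3→Pell 154, Z4→Pell 92, Z5→Pell 24. Service 655; fixed 18; total 673.
No other subset beats 497.

Open Elton and Pell; minimum total cost 497.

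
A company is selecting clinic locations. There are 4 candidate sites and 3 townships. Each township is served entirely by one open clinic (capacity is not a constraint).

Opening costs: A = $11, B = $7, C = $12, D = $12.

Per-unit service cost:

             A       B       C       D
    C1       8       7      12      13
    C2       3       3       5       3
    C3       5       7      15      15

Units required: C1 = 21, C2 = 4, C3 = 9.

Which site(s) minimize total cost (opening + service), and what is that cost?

Open A and B; minimum total cost 222.

For any fixed open set, each township goes to its cheapest open site; total = fixed + service.
{A, B}: C1→B 7·21=147, C2→A 3·4=12, C3→A 5·9=45. Service 204; fixed 18; total 222.
{B}: service 222 + fixed 7 = 229
{A, B, C}: service 204 + fixed 30 = 234
{A, B, C, D}: C1→B 7·21=147, C2→A 3·4=12, C3→A 5·9=45. Service 204; fixed 42; total 246.
(All 15 nonempty subsets were checked; A and B is lowest.)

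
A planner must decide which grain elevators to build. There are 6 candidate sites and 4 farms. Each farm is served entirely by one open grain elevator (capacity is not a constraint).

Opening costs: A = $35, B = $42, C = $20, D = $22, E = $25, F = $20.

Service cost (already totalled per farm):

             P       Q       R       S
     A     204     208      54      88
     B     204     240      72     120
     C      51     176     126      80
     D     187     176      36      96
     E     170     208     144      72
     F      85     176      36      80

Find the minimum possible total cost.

Minimum total cost: 383

For any fixed open set, each farm goes to its cheapest open site; total = fixed + service.
{C, F}: P→C 51, Q→C 176, R→F 36, S→C 80. Service 343; fixed 40; total 383.
{C, D}: service 343 + fixed 42 = 385
{F}: P→F 85, Q→F 176, R→F 36, S→F 80. Service 377; fixed 20; total 397.
{A, B, C, D, E, F}: service 335 + fixed 164 = 499
No other subset beats 383.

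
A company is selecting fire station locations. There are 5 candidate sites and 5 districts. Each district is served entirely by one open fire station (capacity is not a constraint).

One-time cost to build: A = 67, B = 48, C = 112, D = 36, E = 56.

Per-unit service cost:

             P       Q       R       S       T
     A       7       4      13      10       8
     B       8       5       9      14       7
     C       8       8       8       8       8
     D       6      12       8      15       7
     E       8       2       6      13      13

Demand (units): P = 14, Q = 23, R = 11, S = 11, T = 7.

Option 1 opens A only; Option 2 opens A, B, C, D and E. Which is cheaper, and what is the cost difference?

Option 1: {A}: P→A 7·14=98, Q→A 4·23=92, R→A 13·11=143, S→A 10·11=110, T→A 8·7=56. Service 499; fixed 67; total 566.
Option 2: {A, B, C, D, E}: P→D 6·14=84, Q→E 2·23=46, R→E 6·11=66, S→C 8·11=88, T→B 7·7=49. Service 333; fixed 319; total 652.
Difference: |566 − 652| = 86.

Option 1 is cheaper by 86.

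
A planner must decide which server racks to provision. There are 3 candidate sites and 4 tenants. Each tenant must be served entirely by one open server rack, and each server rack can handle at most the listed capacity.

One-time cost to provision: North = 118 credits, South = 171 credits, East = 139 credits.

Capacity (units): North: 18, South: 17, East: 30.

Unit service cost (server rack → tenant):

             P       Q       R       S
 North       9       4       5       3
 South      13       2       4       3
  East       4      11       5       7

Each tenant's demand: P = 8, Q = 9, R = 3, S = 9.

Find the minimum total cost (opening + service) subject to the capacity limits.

Open {East}: P→East 4·8=32, Q→East 11·9=99, R→East 5·3=15, S→East 7·9=63.
Loads: East carries 29/30. Service 209; fixed 139; total 348.
Next best feasible plan costs 367.

Minimum total cost: 348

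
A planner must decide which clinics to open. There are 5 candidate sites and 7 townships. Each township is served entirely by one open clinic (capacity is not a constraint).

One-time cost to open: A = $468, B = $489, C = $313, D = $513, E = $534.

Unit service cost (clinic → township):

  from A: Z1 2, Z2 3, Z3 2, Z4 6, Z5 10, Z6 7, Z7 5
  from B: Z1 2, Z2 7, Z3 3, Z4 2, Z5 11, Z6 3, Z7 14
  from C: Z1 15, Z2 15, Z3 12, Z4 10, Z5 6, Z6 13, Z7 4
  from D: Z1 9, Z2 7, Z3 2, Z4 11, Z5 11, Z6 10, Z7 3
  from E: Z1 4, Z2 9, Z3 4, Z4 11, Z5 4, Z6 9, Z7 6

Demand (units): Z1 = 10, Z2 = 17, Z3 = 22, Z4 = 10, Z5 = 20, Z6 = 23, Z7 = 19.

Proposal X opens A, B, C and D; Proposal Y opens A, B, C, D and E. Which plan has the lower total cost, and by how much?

Proposal X is cheaper by 494.

Proposal X: {A, B, C, D}: Z1→A 2·10=20, Z2→A 3·17=51, Z3→A 2·22=44, Z4→B 2·10=20, Z5→C 6·20=120, Z6→B 3·23=69, Z7→D 3·19=57. Service 381; fixed 1783; total 2164.
Proposal Y: {A, B, C, D, E}: Z1→A 2·10=20, Z2→A 3·17=51, Z3→A 2·22=44, Z4→B 2·10=20, Z5→E 4·20=80, Z6→B 3·23=69, Z7→D 3·19=57. Service 341; fixed 2317; total 2658.
Difference: |2164 − 2658| = 494.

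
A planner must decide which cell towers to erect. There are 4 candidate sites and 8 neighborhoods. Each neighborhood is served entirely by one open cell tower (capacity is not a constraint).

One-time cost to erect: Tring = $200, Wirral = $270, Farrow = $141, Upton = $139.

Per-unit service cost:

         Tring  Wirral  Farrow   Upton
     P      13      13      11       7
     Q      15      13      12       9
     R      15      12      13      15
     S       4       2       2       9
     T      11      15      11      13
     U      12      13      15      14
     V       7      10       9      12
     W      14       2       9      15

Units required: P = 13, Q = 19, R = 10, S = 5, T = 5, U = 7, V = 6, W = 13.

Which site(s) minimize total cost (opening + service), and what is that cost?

For any fixed open set, each neighborhood goes to its cheapest open site; total = fixed + service.
{Farrow}: P→Farrow 11·13=143, Q→Farrow 12·19=228, R→Farrow 13·10=130, S→Farrow 2·5=10, T→Farrow 11·5=55, U→Farrow 15·7=105, V→Farrow 9·6=54, W→Farrow 9·13=117. Service 842; fixed 141; total 983.
{Farrow, Upton}: P→Upton 7·13=91, Q→Upton 9·19=171, R→Farrow 13·10=130, S→Farrow 2·5=10, T→Farrow 11·5=55, U→Upton 14·7=98, V→Farrow 9·6=54, W→Farrow 9·13=117. Service 726; fixed 280; total 1006.
{Upton}: P→Upton 7·13=91, Q→Upton 9·19=171, R→Upton 15·10=150, S→Upton 9·5=45, T→Upton 13·5=65, U→Upton 14·7=98, V→Upton 12·6=72, W→Upton 15·13=195. Service 887; fixed 139; total 1026.
{Tring, Wirral, Farrow, Upton}: P→Upton 7·13=91, Q→Upton 9·19=171, R→Wirral 12·10=120, S→Wirral 2·5=10, T→Tring 11·5=55, U→Tring 12·7=84, V→Tring 7·6=42, W→Wirral 2·13=26. Service 599; fixed 750; total 1349.
No other subset beats 983.

Open Farrow only; minimum total cost 983.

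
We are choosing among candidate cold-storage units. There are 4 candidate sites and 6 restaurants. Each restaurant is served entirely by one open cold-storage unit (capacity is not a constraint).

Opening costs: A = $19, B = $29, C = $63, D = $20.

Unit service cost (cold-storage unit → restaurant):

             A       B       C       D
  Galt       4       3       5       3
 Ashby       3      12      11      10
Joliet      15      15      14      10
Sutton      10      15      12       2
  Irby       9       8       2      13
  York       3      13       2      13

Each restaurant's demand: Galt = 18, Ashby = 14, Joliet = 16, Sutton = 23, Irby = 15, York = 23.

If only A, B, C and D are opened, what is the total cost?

Total cost: 509

Each restaurant is assigned to its cheapest site among the open ones.
{A, B, C, D}: Galt→B 3·18=54, Ashby→A 3·14=42, Joliet→D 10·16=160, Sutton→D 2·23=46, Irby→C 2·15=30, York→C 2·23=46. Service 378; fixed 131; total 509.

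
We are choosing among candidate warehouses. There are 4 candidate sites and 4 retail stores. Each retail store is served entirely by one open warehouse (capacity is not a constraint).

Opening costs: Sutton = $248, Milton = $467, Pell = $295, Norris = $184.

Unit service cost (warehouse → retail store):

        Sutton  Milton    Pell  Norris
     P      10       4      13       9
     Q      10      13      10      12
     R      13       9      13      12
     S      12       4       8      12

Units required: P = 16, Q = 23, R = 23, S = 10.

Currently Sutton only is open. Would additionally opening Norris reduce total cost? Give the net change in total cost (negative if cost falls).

Current service cost with {Sutton}: 809.
Adding Norris: each retail store re-picks its cheapest; new service cost 770, saving 39.
Extra fixed cost: 184. Net change = 184 − 39 = 145.
(Totals: 1057 → 1202.)

No — net change +145 (cost rises by 145).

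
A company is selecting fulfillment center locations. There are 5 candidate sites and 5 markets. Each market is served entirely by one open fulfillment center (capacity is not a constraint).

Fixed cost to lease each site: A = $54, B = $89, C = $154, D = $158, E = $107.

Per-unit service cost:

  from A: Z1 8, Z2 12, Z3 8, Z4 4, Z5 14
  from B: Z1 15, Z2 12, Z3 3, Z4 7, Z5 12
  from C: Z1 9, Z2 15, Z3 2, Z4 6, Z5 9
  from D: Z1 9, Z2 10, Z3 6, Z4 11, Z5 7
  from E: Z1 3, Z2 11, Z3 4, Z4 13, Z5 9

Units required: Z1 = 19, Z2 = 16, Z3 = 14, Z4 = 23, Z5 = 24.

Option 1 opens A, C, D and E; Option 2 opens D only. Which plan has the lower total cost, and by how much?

Option 1: {A, C, D, E}: Z1→E 3·19=57, Z2→D 10·16=160, Z3→C 2·14=28, Z4→A 4·23=92, Z5→D 7·24=168. Service 505; fixed 473; total 978.
Option 2: {D}: Z1→D 9·19=171, Z2→D 10·16=160, Z3→D 6·14=84, Z4→D 11·23=253, Z5→D 7·24=168. Service 836; fixed 158; total 994.
Difference: |978 − 994| = 16.

Option 1 is cheaper by 16.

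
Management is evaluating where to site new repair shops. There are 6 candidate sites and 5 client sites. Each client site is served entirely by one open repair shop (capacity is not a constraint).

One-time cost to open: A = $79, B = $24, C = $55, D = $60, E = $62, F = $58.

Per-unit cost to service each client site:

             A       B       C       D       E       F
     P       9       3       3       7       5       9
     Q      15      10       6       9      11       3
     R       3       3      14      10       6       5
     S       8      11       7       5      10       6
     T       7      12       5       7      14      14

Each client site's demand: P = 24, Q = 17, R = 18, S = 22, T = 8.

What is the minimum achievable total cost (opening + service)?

For any fixed open set, each client site goes to its cheapest open site; total = fixed + service.
{B, D, F}: P→B 3·24=72, Q→F 3·17=51, R→B 3·18=54, S→D 5·22=110, T→D 7·8=56. Service 343; fixed 142; total 485.
{B, C, F}: service 349 + fixed 137 = 486
{B, F}: service 405 + fixed 82 = 487
{A, B, C, D, E, F}: service 327 + fixed 338 = 665
No other subset beats 485.

Minimum total cost: 485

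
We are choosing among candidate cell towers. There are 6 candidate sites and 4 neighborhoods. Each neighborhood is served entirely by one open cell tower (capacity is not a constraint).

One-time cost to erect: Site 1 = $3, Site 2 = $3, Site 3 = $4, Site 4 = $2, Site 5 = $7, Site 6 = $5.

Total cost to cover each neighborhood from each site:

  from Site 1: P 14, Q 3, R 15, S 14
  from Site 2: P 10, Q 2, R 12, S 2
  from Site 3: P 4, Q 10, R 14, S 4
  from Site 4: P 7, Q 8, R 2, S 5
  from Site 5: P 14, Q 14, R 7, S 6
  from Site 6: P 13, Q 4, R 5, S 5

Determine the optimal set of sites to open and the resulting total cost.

Open Site 2 and Site 4; minimum total cost 18.

For any fixed open set, each neighborhood goes to its cheapest open site; total = fixed + service.
{Site 2, Site 4}: P→Site 4 7, Q→Site 2 2, R→Site 4 2, S→Site 2 2. Service 13; fixed 5; total 18.
{Site 2, Site 3, Site 4}: P→Site 3 4, Q→Site 2 2, R→Site 4 2, S→Site 2 2. Service 10; fixed 9; total 19.
{Site 1, Site 2, Site 4}: service 13 + fixed 8 = 21
{Site 1, Site 2, Site 3, Site 4, Site 5, Site 6}: service 10 + fixed 24 = 34
No other subset beats 18.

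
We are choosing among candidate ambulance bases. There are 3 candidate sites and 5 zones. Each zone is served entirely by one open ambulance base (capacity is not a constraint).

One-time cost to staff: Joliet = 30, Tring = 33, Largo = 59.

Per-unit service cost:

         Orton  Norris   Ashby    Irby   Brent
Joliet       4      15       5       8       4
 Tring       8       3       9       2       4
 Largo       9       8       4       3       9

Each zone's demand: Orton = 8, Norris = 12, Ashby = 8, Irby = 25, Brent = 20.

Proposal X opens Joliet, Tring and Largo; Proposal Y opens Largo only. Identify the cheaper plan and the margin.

Proposal X: {Joliet, Tring, Largo}: Orton→Joliet 4·8=32, Norris→Tring 3·12=36, Ashby→Largo 4·8=32, Irby→Tring 2·25=50, Brent→Joliet 4·20=80. Service 230; fixed 122; total 352.
Proposal Y: {Largo}: Orton→Largo 9·8=72, Norris→Largo 8·12=96, Ashby→Largo 4·8=32, Irby→Largo 3·25=75, Brent→Largo 9·20=180. Service 455; fixed 59; total 514.
Difference: |352 − 514| = 162.

Proposal X is cheaper by 162.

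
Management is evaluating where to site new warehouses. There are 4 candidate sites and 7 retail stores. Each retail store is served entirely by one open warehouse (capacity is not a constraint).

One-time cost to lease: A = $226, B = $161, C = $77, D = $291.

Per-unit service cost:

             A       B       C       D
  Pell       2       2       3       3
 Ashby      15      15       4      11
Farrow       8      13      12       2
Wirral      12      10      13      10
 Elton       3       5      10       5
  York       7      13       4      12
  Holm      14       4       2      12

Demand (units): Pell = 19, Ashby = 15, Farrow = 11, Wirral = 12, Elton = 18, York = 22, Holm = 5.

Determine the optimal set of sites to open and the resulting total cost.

Open C only; minimum total cost 760.

For any fixed open set, each retail store goes to its cheapest open site; total = fixed + service.
{C}: Pell→C 3·19=57, Ashby→C 4·15=60, Farrow→C 12·11=132, Wirral→C 13·12=156, Elton→C 10·18=180, York→C 4·22=88, Holm→C 2·5=10. Service 683; fixed 77; total 760.
{B, C}: service 538 + fixed 238 = 776
{A, C}: Pell→A 2·19=38, Ashby→C 4·15=60, Farrow→A 8·11=88, Wirral→A 12·12=144, Elton→A 3·18=54, York→C 4·22=88, Holm→C 2·5=10. Service 482; fixed 303; total 785.
{A, B, C, D}: service 392 + fixed 755 = 1147
No other subset beats 760.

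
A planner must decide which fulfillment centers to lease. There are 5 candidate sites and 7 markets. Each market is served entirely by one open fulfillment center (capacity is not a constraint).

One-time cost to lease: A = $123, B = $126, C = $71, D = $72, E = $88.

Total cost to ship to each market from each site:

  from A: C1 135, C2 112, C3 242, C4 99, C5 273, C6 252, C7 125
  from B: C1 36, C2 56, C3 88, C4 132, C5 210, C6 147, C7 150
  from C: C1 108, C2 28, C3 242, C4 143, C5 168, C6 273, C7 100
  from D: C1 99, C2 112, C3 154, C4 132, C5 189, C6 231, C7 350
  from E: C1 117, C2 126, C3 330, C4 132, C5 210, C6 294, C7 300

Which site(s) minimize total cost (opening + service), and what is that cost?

Open B and C; minimum total cost 896.

For any fixed open set, each market goes to its cheapest open site; total = fixed + service.
{B, C}: C1→B 36, C2→C 28, C3→B 88, C4→B 132, C5→C 168, C6→B 147, C7→C 100. Service 699; fixed 197; total 896.
{B}: C1→B 36, C2→B 56, C3→B 88, C4→B 132, C5→B 210, C6→B 147, C7→B 150. Service 819; fixed 126; total 945.
{B, C, D}: service 699 + fixed 269 = 968
{A, B, C, D, E}: C1→B 36, C2→C 28, C3→B 88, C4→A 99, C5→C 168, C6→B 147, C7→C 100. Service 666; fixed 480; total 1146.
No other subset beats 896.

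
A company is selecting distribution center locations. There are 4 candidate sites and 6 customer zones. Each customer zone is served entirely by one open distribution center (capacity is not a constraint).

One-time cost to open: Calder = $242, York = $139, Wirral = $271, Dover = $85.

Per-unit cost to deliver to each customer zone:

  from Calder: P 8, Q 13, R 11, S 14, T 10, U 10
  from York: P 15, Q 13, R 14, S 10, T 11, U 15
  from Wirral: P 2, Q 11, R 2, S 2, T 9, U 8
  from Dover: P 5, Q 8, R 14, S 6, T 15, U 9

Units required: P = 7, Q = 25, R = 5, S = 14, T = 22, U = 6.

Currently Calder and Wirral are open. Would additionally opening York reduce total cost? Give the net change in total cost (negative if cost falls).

No — net change +139 (cost rises by 139).

Current service cost with {Calder, Wirral}: 573.
Adding York: each customer zone re-picks its cheapest; new service cost 573, saving 0.
Extra fixed cost: 139. Net change = 139 − 0 = 139.
(Totals: 1086 → 1225.)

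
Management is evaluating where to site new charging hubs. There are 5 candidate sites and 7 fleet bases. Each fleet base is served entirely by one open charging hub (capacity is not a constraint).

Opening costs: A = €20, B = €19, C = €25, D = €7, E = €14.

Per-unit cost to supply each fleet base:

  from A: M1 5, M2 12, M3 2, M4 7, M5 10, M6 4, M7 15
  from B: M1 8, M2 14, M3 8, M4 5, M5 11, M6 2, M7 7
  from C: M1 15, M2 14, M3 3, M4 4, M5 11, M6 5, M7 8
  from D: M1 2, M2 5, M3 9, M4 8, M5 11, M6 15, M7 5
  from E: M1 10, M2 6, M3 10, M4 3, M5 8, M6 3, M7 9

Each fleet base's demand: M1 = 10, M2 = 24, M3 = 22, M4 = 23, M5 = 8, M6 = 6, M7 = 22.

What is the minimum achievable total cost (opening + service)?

For any fixed open set, each fleet base goes to its cheapest open site; total = fixed + service.
{A, D, E}: M1→D 2·10=20, M2→D 5·24=120, M3→A 2·22=44, M4→E 3·23=69, M5→E 8·8=64, M6→E 3·6=18, M7→D 5·22=110. Service 445; fixed 41; total 486.
{A, B, D, E}: service 439 + fixed 60 = 499
{A, C, D, E}: service 445 + fixed 66 = 511
{A, B, C, D, E}: service 439 + fixed 85 = 524
No other subset beats 486.

Minimum total cost: 486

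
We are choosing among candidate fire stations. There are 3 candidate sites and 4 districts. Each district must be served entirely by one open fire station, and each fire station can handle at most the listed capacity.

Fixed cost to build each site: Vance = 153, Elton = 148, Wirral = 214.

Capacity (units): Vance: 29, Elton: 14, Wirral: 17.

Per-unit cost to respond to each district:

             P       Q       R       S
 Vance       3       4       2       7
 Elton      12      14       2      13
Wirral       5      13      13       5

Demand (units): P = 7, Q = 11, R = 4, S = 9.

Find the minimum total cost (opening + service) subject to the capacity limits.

Open {Vance, Elton}: P→Vance 3·7=21, Q→Vance 4·11=44, R→Elton 2·4=8, S→Vance 7·9=63.
Loads: Vance carries 27/29, Elton carries 4/14. Service 136; fixed 301; total 437.
Next best feasible plan costs 485.

Minimum total cost: 437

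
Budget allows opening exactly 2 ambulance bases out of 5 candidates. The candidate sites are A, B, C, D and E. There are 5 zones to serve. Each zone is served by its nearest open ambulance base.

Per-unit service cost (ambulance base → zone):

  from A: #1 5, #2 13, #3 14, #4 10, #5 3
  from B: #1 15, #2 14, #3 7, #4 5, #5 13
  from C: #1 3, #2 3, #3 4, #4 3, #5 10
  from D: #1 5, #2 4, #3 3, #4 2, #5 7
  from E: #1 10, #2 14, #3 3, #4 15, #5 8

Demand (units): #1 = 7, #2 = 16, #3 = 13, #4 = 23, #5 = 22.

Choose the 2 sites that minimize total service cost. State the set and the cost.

With exactly 2 open, each zone uses its cheapest among the chosen.
{A, D}: #1→A 5·7=35, #2→D 4·16=64, #3→D 3·13=39, #4→D 2·23=46, #5→A 3·22=66. Service cost 250.
{A, C}: service cost 256
{C, D}: service cost 308
Among all 10 size-2 choices, {A, D} is lowest.

Choose A and D; total service cost 250.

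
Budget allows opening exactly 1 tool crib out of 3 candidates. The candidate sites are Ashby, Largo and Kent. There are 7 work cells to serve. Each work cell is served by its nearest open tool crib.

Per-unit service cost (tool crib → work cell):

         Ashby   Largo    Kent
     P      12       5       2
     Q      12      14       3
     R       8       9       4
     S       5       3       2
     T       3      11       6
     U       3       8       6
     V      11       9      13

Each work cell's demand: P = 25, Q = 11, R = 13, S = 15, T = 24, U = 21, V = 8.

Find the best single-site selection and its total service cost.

Choose Kent only; total service cost 539.

With exactly 1 open, each work cell uses its cheapest among the chosen.
{Kent}: P→Kent 2·25=50, Q→Kent 3·11=33, R→Kent 4·13=52, S→Kent 2·15=30, T→Kent 6·24=144, U→Kent 6·21=126, V→Kent 13·8=104. Service cost 539.
{Ashby}: service cost 834
{Largo}: service cost 945
Among all 3 size-1 choices, {Kent} is lowest.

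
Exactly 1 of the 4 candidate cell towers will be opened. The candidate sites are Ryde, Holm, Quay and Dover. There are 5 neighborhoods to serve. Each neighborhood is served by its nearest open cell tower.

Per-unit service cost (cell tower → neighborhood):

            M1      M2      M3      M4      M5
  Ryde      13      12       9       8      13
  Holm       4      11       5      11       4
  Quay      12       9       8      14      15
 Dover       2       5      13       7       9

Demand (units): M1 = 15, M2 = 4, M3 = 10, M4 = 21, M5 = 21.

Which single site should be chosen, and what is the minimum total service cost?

Choose Holm only; total service cost 469.

With exactly 1 open, each neighborhood uses its cheapest among the chosen.
{Holm}: M1→Holm 4·15=60, M2→Holm 11·4=44, M3→Holm 5·10=50, M4→Holm 11·21=231, M5→Holm 4·21=84. Service cost 469.
{Dover}: service cost 516
{Ryde}: service cost 774
Among all 4 size-1 choices, {Holm} is lowest.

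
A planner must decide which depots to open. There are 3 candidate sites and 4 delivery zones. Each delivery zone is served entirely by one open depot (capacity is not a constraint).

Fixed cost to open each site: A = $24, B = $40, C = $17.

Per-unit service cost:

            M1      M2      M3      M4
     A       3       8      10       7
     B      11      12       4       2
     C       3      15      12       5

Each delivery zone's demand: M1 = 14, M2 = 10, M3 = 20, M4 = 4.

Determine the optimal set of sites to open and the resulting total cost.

Open A and B; minimum total cost 274.

For any fixed open set, each delivery zone goes to its cheapest open site; total = fixed + service.
{A, B}: M1→A 3·14=42, M2→A 8·10=80, M3→B 4·20=80, M4→B 2·4=8. Service 210; fixed 64; total 274.
{A, B, C}: service 210 + fixed 81 = 291
{B, C}: M1→C 3·14=42, M2→B 12·10=120, M3→B 4·20=80, M4→B 2·4=8. Service 250; fixed 57; total 307.
{C}: service 452 + fixed 17 = 469
No other subset beats 274.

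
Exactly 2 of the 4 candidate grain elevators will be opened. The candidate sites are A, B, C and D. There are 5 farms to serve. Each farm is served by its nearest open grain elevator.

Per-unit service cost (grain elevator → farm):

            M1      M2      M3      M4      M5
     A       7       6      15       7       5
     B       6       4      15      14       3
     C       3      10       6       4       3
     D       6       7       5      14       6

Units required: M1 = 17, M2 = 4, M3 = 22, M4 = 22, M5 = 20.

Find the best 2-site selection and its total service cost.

With exactly 2 open, each farm uses its cheapest among the chosen.
{C, D}: M1→C 3·17=51, M2→D 7·4=28, M3→D 5·22=110, M4→C 4·22=88, M5→C 3·20=60. Service cost 337.
{B, C}: service cost 347
{A, C}: service cost 355
Among all 6 size-2 choices, {C, D} is lowest.

Choose C and D; total service cost 337.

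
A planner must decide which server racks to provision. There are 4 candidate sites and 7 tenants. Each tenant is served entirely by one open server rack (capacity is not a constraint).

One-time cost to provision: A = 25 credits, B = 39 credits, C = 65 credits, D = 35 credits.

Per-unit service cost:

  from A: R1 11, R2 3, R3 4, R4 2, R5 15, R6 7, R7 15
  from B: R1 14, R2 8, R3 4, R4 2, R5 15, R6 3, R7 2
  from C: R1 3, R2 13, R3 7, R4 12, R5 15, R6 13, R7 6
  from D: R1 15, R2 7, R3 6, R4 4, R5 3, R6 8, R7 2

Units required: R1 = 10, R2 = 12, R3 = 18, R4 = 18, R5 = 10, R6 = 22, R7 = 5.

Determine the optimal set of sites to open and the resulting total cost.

For any fixed open set, each tenant goes to its cheapest open site; total = fixed + service.
{A, B, C, D}: R1→C 3·10=30, R2→A 3·12=36, R3→A 4·18=72, R4→A 2·18=36, R5→D 3·10=30, R6→B 3·22=66, R7→B 2·5=10. Service 280; fixed 164; total 444.
{A, B, D}: service 360 + fixed 99 = 459
{B, C, D}: R1→C 3·10=30, R2→D 7·12=84, R3→B 4·18=72, R4→B 2·18=36, R5→D 3·10=30, R6→B 3·22=66, R7→B 2·5=10. Service 328; fixed 139; total 467.
{A}: R1→A 11·10=110, R2→A 3·12=36, R3→A 4·18=72, R4→A 2·18=36, R5→A 15·10=150, R6→A 7·22=154, R7→A 15·5=75. Service 633; fixed 25; total 658.
No other subset beats 444.

Open A, B, C and D; minimum total cost 444.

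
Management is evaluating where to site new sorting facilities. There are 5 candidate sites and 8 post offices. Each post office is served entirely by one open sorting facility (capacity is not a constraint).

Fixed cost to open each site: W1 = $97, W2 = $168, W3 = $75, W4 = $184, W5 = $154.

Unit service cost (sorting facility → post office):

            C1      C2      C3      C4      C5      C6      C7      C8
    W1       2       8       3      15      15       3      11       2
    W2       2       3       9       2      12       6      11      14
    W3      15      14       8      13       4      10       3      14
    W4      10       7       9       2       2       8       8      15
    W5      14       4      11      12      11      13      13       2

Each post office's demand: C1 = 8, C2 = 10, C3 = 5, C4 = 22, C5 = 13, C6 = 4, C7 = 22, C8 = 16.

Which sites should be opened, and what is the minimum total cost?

For any fixed open set, each post office goes to its cheapest open site; total = fixed + service.
{W1, W2, W3}: C1→W1 2·8=16, C2→W2 3·10=30, C3→W1 3·5=15, C4→W2 2·22=44, C5→W3 4·13=52, C6→W1 3·4=12, C7→W3 3·22=66, C8→W1 2·16=32. Service 267; fixed 340; total 607.
{W1, W3, W4}: C1→W1 2·8=16, C2→W4 7·10=70, C3→W1 3·5=15, C4→W4 2·22=44, C5→W4 2·13=26, C6→W1 3·4=12, C7→W3 3·22=66, C8→W1 2·16=32. Service 281; fixed 356; total 637.
{W1, W4}: service 391 + fixed 281 = 672
{W1, W2, W3, W4, W5}: service 241 + fixed 678 = 919
No other subset beats 607.

Open W1, W2 and W3; minimum total cost 607.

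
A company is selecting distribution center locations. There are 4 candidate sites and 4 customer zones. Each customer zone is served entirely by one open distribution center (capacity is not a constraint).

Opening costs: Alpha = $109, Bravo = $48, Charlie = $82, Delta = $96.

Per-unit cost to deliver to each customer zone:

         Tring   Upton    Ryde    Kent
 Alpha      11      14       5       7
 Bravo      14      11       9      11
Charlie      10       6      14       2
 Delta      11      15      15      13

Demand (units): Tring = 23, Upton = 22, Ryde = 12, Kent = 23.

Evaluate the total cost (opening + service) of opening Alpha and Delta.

Each customer zone is assigned to its cheapest site among the open ones.
{Alpha, Delta}: Tring→Alpha 11·23=253, Upton→Alpha 14·22=308, Ryde→Alpha 5·12=60, Kent→Alpha 7·23=161. Service 782; fixed 205; total 987.

Total cost: 987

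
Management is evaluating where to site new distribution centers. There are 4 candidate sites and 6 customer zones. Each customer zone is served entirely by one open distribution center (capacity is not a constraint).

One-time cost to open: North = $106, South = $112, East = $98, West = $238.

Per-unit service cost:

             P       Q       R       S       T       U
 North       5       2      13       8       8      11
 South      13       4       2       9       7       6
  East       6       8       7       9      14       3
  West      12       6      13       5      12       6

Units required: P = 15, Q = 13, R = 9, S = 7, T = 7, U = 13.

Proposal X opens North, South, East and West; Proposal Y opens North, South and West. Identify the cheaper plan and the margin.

Proposal Y is cheaper by 59.

Proposal X: {North, South, East, West}: P→North 5·15=75, Q→North 2·13=26, R→South 2·9=18, S→West 5·7=35, T→South 7·7=49, U→East 3·13=39. Service 242; fixed 554; total 796.
Proposal Y: {North, South, West}: P→North 5·15=75, Q→North 2·13=26, R→South 2·9=18, S→West 5·7=35, T→South 7·7=49, U→South 6·13=78. Service 281; fixed 456; total 737.
Difference: |796 − 737| = 59.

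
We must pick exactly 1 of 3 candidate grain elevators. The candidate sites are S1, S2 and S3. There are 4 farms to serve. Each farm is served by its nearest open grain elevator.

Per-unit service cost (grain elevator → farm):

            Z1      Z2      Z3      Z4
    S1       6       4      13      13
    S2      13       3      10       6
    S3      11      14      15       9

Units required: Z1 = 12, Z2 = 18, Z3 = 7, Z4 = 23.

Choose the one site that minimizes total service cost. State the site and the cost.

With exactly 1 open, each farm uses its cheapest among the chosen.
{S2}: Z1→S2 13·12=156, Z2→S2 3·18=54, Z3→S2 10·7=70, Z4→S2 6·23=138. Service cost 418.
{S1}: service cost 534
{S3}: service cost 696
Among all 3 size-1 choices, {S2} is lowest.

Choose S2 only; total service cost 418.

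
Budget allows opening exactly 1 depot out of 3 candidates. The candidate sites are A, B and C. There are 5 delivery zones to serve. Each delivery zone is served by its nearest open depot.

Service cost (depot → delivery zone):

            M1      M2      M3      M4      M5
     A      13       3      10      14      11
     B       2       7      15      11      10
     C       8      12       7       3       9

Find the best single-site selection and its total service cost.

Choose C only; total service cost 39.

With exactly 1 open, each delivery zone uses its cheapest among the chosen.
{C}: M1→C 8, M2→C 12, M3→C 7, M4→C 3, M5→C 9. Service cost 39.
{B}: service cost 45
{A}: service cost 51
Among all 3 size-1 choices, {C} is lowest.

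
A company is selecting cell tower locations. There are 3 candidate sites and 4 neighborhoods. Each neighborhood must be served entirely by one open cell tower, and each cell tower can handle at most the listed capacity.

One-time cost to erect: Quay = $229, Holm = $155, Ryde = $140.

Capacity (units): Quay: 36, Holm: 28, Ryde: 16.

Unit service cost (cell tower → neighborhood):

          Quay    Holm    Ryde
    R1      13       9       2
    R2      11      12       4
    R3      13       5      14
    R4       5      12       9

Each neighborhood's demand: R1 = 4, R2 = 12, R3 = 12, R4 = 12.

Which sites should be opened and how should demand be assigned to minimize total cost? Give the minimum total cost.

Minimum total cost: 555

Open {Holm, Ryde}: R1→Ryde 2·4=8, R2→Ryde 4·12=48, R3→Holm 5·12=60, R4→Holm 12·12=144.
Loads: Holm carries 24/28, Ryde carries 16/16. Service 260; fixed 295; total 555.
Next best feasible plan costs 583.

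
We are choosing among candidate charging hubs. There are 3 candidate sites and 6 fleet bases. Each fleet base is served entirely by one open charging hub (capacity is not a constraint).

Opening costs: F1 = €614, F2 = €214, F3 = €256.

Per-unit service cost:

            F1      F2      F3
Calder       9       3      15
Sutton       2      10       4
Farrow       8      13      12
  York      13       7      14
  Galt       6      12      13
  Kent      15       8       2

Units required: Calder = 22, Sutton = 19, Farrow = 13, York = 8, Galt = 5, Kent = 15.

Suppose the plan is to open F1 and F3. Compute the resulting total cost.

Total cost: 1374

Each fleet base is assigned to its cheapest site among the open ones.
{F1, F3}: Calder→F1 9·22=198, Sutton→F1 2·19=38, Farrow→F1 8·13=104, York→F1 13·8=104, Galt→F1 6·5=30, Kent→F3 2·15=30. Service 504; fixed 870; total 1374.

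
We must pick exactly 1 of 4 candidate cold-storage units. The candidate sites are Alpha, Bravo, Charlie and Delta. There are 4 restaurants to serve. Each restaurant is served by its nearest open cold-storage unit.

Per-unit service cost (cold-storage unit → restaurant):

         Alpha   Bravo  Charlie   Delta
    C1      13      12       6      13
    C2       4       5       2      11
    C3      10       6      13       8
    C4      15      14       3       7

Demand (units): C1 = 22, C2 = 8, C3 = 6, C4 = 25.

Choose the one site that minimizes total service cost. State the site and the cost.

With exactly 1 open, each restaurant uses its cheapest among the chosen.
{Charlie}: C1→Charlie 6·22=132, C2→Charlie 2·8=16, C3→Charlie 13·6=78, C4→Charlie 3·25=75. Service cost 301.
{Delta}: service cost 597
{Bravo}: service cost 690
Among all 4 size-1 choices, {Charlie} is lowest.

Choose Charlie only; total service cost 301.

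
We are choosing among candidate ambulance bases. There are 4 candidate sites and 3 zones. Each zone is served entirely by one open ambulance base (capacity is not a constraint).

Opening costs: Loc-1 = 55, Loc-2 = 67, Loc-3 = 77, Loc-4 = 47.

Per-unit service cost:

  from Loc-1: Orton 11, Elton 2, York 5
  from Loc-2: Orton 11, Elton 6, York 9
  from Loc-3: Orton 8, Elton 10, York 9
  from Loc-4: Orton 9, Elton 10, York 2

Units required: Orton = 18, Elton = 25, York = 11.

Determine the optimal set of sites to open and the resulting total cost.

Open Loc-1 and Loc-4; minimum total cost 336.

For any fixed open set, each zone goes to its cheapest open site; total = fixed + service.
{Loc-1, Loc-4}: Orton→Loc-4 9·18=162, Elton→Loc-1 2·25=50, York→Loc-4 2·11=22. Service 234; fixed 102; total 336.
{Loc-1}: service 303 + fixed 55 = 358
{Loc-1, Loc-3}: Orton→Loc-3 8·18=144, Elton→Loc-1 2·25=50, York→Loc-1 5·11=55. Service 249; fixed 132; total 381.
{Loc-1, Loc-2, Loc-3, Loc-4}: service 216 + fixed 246 = 462
(All 15 nonempty subsets were checked; Loc-1 and Loc-4 is lowest.)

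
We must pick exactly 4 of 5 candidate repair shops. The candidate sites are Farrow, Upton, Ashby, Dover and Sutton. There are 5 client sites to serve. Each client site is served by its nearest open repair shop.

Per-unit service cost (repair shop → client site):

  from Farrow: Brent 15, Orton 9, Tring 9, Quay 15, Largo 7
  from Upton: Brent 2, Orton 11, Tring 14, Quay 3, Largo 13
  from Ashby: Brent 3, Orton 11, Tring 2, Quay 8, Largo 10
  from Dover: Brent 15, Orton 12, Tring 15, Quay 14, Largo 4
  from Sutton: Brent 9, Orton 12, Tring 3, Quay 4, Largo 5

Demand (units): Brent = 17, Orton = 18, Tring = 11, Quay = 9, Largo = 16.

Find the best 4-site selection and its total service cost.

Choose Farrow, Upton, Ashby and Dover; total service cost 309.

With exactly 4 open, each client site uses its cheapest among the chosen.
{Farrow, Upton, Ashby, Dover}: Brent→Upton 2·17=34, Orton→Farrow 9·18=162, Tring→Ashby 2·11=22, Quay→Upton 3·9=27, Largo→Dover 4·16=64. Service cost 309.
{Farrow, Upton, Dover, Sutton}: service cost 320
{Farrow, Upton, Ashby, Sutton}: service cost 325
Among all 5 size-4 choices, {Farrow, Upton, Ashby, Dover} is lowest.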